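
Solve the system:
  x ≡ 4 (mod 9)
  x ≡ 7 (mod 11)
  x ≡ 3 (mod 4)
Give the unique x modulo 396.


Moduli 9, 11, 4 are pairwise coprime; by CRT there is a unique solution modulo M = 9 · 11 · 4 = 396.
Solve pairwise, accumulating the modulus:
  Start with x ≡ 4 (mod 9).
  Combine with x ≡ 7 (mod 11): since gcd(9, 11) = 1, we get a unique residue mod 99.
    Write x = 4 + 9·t and substitute into x ≡ 7 (mod 11): 9·t ≡ 7 − 4 = 3 (mod 11).
    The inverse of 9 mod 11 is 5 (since 9·5 = 45 = 4·11 + 1), so t ≡ 5·3 = 15 ≡ 4 (mod 11).
    Then x = 4 + 9·4 = 40, valid modulo lcm(9, 11) = 99: x ≡ 40 (mod 99).
  Combine with x ≡ 3 (mod 4): since gcd(99, 4) = 1, we get a unique residue mod 396.
    Write x = 40 + 99·t and substitute into x ≡ 3 (mod 4): 99·t ≡ 3 − 40 = -37 (mod 4).
    Reduce coefficients mod 4: 3·t ≡ 3 (mod 4).
    The inverse of 3 mod 4 is 3 (since 3·3 = 9 = 2·4 + 1), so t ≡ 3·3 = 9 ≡ 1 (mod 4).
    Then x = 40 + 99·1 = 139, valid modulo lcm(99, 4) = 396: x ≡ 139 (mod 396).
Verify: 139 mod 9 = 4 ✓, 139 mod 11 = 7 ✓, 139 mod 4 = 3 ✓.

x ≡ 139 (mod 396).


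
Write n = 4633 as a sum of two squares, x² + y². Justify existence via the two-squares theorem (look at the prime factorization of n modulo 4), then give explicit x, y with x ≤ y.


Step 1: Factor n = 4633 = 41 · 113.
Step 2: Check the mod-4 condition on each prime factor: 41 ≡ 1 (mod 4), exponent 1; 113 ≡ 1 (mod 4), exponent 1.
All primes ≡ 3 (mod 4) appear to even exponent (or don't appear), so by the two-squares theorem n IS expressible as a sum of two squares.
Step 3: Build a representation. Here n = 41 · 113 is a product of primes ≡ 1 (mod 4). Each prime p ≡ 1 (mod 4) is itself a sum of two squares; find a² by testing p − a² for a perfect square:
  41: 41 − 1² = 40, 41 − 2² = 37, 41 − 3² = 32, 41 − 4² = 25 = 5² ⇒ 41 = 4² + 5².
  113: 113 − 1² = 112, 113 − 2² = 109, 113 − 3² = 104, 113 − 4² = 97, 113 − 5² = 88, 113 − 6² = 77, 113 − 7² = 64 = 8² ⇒ 113 = 7² + 8².
  Combine using the Brahmagupta–Fibonacci identity (a² + b²)(c² + d²) = (ac − bd)² + (ad + bc)² = (ac + bd)² + (ad − bc)²:
  41 · 113 = 4633: from (4² + 5²)(7² + 8²), take (4·7 − 5·8, 4·8 + 5·7) = (28 − 40, 32 + 35) = (-12, 67); dropping signs (only squares matter) gives (12, 67); check 12² + 67² = 144 + 4489 = 4633 ✓.
Step 4: Order so x ≤ y and verify: 12² + 67² = 144 + 4489 = 4633 = n. ✓

n = 4633 = 12² + 67² (one valid representation with x ≤ y).


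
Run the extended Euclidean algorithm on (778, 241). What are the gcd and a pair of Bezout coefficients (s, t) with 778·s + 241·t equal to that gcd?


Euclidean algorithm on (778, 241) — divide until remainder is 0:
  778 = 3 · 241 + 55
  241 = 4 · 55 + 21
  55 = 2 · 21 + 13
  21 = 1 · 13 + 8
  13 = 1 · 8 + 5
  8 = 1 · 5 + 3
  5 = 1 · 3 + 2
  3 = 1 · 2 + 1
  2 = 2 · 1 + 0
gcd(778, 241) = 1.
Track Bezout coefficients alongside the remainders: start with r₀ = 778 = a·1 + b·0 (s = 1, t = 0) and r₁ = 241 = a·0 + b·1 (s = 0, t = 1); each new remainder r_{k+1} = r_{k-1} − q_k·r_k inherits s_{k+1} = s_{k-1} − q_k·s_k, t_{k+1} = t_{k-1} − q_k·t_k, so r_k = a·s_k + b·t_k at every step:
  q = 3: r = 55, s = 1 − 3·0 = 1, t = 0 − 3·1 = -3  (check: 778·1 + 241·(-3) = 55)
  q = 4: r = 21, s = 0 − 4·1 = -4, t = 1 − 4·(-3) = 13  (check: 778·(-4) + 241·13 = 21)
  q = 2: r = 13, s = 1 − 2·(-4) = 9, t = -3 − 2·13 = -29  (check: 778·9 + 241·(-29) = 13)
  q = 1: r = 8, s = -4 − 1·9 = -13, t = 13 − 1·(-29) = 42  (check: 778·(-13) + 241·42 = 8)
  q = 1: r = 5, s = 9 − 1·(-13) = 22, t = -29 − 1·42 = -71  (check: 778·22 + 241·(-71) = 5)
  q = 1: r = 3, s = -13 − 1·22 = -35, t = 42 − 1·(-71) = 113  (check: 778·(-35) + 241·113 = 3)
  q = 1: r = 2, s = 22 − 1·(-35) = 57, t = -71 − 1·113 = -184  (check: 778·57 + 241·(-184) = 2)
  q = 1: r = 1, s = -35 − 1·57 = -92, t = 113 − 1·(-184) = 297  (check: 778·(-92) + 241·297 = 1)
The row with r = 1 (the gcd) gives the Bezout coefficients s = -92, t = 297.
Result: 778 · (-92) + 241 · (297) = 1.

gcd(778, 241) = 1; s = -92, t = 297 (check: 778·(-92) + 241·297 = 1).


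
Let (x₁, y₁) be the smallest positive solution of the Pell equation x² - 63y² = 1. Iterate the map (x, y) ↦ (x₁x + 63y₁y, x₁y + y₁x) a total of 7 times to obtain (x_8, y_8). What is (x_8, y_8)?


Step 1: Find the fundamental solution (x₁, y₁) of x² - 63y² = 1.
  Expand √63 as a continued fraction. a₀ = ⌊√63⌋ = 7; iterate m_{k+1} = d_k·a_k − m_k, d_{k+1} = (63 − m_{k+1}²)/d_k, a_{k+1} = ⌊(a₀ + m_{k+1})/d_{k+1}⌋ (starting m₀ = 0, d₀ = 1), with convergents p_k = a_k·p_{k-1} + p_{k-2}, q_k = a_k·q_{k-1} + q_{k-2} (p₋₁ = 1, q₋₁ = 0):
  k = 0: a₀ = 7; p₀/q₀ = 7/1; p₀² − 63·q₀² = 49 − 63 = -14.
  k = 1: m = 7, d = 14, a = ⌊(7 + 7)/14⌋ = 1; p/q = (1·7 + 1)/(1·1 + 0) = 8/1; p² − 63·q² = 64 − 63 = 1.
  The first convergent with p² − 63·q² = 1 gives the fundamental solution (x₁, y₁) = (8, 1).
Step 2: Apply the recurrence (x_{n+1}, y_{n+1}) = (x₁x_n + 63y₁y_n, x₁y_n + y₁x_n) repeatedly.
  From (x_1, y_1) = (8, 1): x_2 = 8·8 + 63·1·1 = 127; y_2 = 8·1 + 1·8 = 16.
  From (x_2, y_2) = (127, 16): x_3 = 8·127 + 63·1·16 = 2024; y_3 = 8·16 + 1·127 = 255.
  From (x_3, y_3) = (2024, 255): x_4 = 8·2024 + 63·1·255 = 32257; y_4 = 8·255 + 1·2024 = 4064.
  From (x_4, y_4) = (32257, 4064): x_5 = 8·32257 + 63·1·4064 = 514088; y_5 = 8·4064 + 1·32257 = 64769.
  From (x_5, y_5) = (514088, 64769): x_6 = 8·514088 + 63·1·64769 = 8193151; y_6 = 8·64769 + 1·514088 = 1032240.
  From (x_6, y_6) = (8193151, 1032240): x_7 = 8·8193151 + 63·1·1032240 = 130576328; y_7 = 8·1032240 + 1·8193151 = 16451071.
  From (x_7, y_7) = (130576328, 16451071): x_8 = 8·130576328 + 63·1·16451071 = 2081028097; y_8 = 8·16451071 + 1·130576328 = 262184896.
Step 3: Verify x_8² - 63·y_8² = 4330677940503441409 - 4330677940503441408 = 1 (should be 1). ✓

(x_1, y_1) = (8, 1); (x_8, y_8) = (2081028097, 262184896).


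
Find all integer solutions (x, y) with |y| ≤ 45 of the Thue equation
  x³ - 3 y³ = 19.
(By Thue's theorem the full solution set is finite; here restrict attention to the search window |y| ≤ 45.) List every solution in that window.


The equation is x³ - 3y³ = 19. For fixed y, x³ = 3·y³ + 19, so a solution requires the RHS to be a perfect cube.
Strategy: iterate y from -45 to 45, compute RHS = 3·y³ + 19, and check whether it is a (positive or negative) perfect cube.
Check small values of y:
  y = 0: RHS = 19 is not a perfect cube.
  y = 1: RHS = 22 is not a perfect cube.
  y = -1: RHS = 16 is not a perfect cube.
  y = 2: RHS = 43 is not a perfect cube.
  y = -2: RHS = -5 is not a perfect cube.
  y = 3: RHS = 100 is not a perfect cube.
  y = -3: RHS = -62 is not a perfect cube.
Continuing the search up to |y| = 45 finds no solutions either.
No (x, y) in the scanned range satisfies the equation.

No integer solutions with |y| ≤ 45.


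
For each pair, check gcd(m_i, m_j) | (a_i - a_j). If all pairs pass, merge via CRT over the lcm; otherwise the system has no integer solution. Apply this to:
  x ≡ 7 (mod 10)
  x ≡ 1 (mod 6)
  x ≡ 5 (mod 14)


Moduli 10, 6, 14 are not pairwise coprime, so CRT works modulo lcm(m_i) when all pairwise compatibility conditions hold.
Pairwise compatibility: gcd(m_i, m_j) must divide a_i - a_j for every pair.
Merge one congruence at a time:
  Start: x ≡ 7 (mod 10).
  Combine with x ≡ 1 (mod 6): gcd(10, 6) = 2; 1 - 7 = -6, which IS divisible by 2, so compatible.
    Write x = 7 + 10·t and substitute into x ≡ 1 (mod 6): 10·t ≡ 1 − 7 = -6 (mod 6).
    Divide the congruence (and modulus) by g = 2: 5·t ≡ -3 (mod 3).
    Reduce coefficients mod 3: 2·t ≡ 0 (mod 3).
    The inverse of 2 mod 3 is 2 (since 2·2 = 4 = 1·3 + 1), so t ≡ 2·0 = 0 ≡ 0 (mod 3).
    Then x = 7 + 10·0 = 7, valid modulo lcm(10, 6) = 30: x ≡ 7 (mod 30).
  Combine with x ≡ 5 (mod 14): gcd(30, 14) = 2; 5 - 7 = -2, which IS divisible by 2, so compatible.
    Write x = 7 + 30·t and substitute into x ≡ 5 (mod 14): 30·t ≡ 5 − 7 = -2 (mod 14).
    Divide the congruence (and modulus) by g = 2: 15·t ≡ -1 (mod 7).
    Reduce coefficients mod 7: 1·t ≡ 6 (mod 7).
    So t ≡ 6 (mod 7).
    Then x = 7 + 30·6 = 187, valid modulo lcm(30, 14) = 210: x ≡ 187 (mod 210).
Verify: 187 mod 10 = 7, 187 mod 6 = 1, 187 mod 14 = 5.

x ≡ 187 (mod 210).


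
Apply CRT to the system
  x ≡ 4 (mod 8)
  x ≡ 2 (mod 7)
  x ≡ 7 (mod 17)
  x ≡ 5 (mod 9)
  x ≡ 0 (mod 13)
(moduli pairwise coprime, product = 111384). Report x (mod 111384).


Product of moduli M = 8 · 7 · 17 · 9 · 13 = 111384.
Merge one congruence at a time:
  Start: x ≡ 4 (mod 8).
  Combine with x ≡ 2 (mod 7); new modulus lcm = 56.
    Write x = 4 + 8·t and substitute into x ≡ 2 (mod 7): 8·t ≡ 2 − 4 = -2 (mod 7).
    Reduce coefficients mod 7: 1·t ≡ 5 (mod 7).
    So t ≡ 5 (mod 7).
    Then x = 4 + 8·5 = 44, valid modulo lcm(8, 7) = 56: x ≡ 44 (mod 56).
  Combine with x ≡ 7 (mod 17); new modulus lcm = 952.
    Write x = 44 + 56·t and substitute into x ≡ 7 (mod 17): 56·t ≡ 7 − 44 = -37 (mod 17).
    Reduce coefficients mod 17: 5·t ≡ 14 (mod 17).
    The inverse of 5 mod 17 is 7 (since 5·7 = 35 = 2·17 + 1), so t ≡ 7·14 = 98 ≡ 13 (mod 17).
    Then x = 44 + 56·13 = 772, valid modulo lcm(56, 17) = 952: x ≡ 772 (mod 952).
  Combine with x ≡ 5 (mod 9); new modulus lcm = 8568.
    Write x = 772 + 952·t and substitute into x ≡ 5 (mod 9): 952·t ≡ 5 − 772 = -767 (mod 9).
    Reduce coefficients mod 9: 7·t ≡ 7 (mod 9).
    The inverse of 7 mod 9 is 4 (since 7·4 = 28 = 3·9 + 1), so t ≡ 4·7 = 28 ≡ 1 (mod 9).
    Then x = 772 + 952·1 = 1724, valid modulo lcm(952, 9) = 8568: x ≡ 1724 (mod 8568).
  Combine with x ≡ 0 (mod 13); new modulus lcm = 111384.
    Write x = 1724 + 8568·t and substitute into x ≡ 0 (mod 13): 8568·t ≡ 0 − 1724 = -1724 (mod 13).
    Reduce coefficients mod 13: 1·t ≡ 5 (mod 13).
    So t ≡ 5 (mod 13).
    Then x = 1724 + 8568·5 = 44564, valid modulo lcm(8568, 13) = 111384: x ≡ 44564 (mod 111384).
Verify against each original: 44564 mod 8 = 4, 44564 mod 7 = 2, 44564 mod 17 = 7, 44564 mod 9 = 5, 44564 mod 13 = 0.

x ≡ 44564 (mod 111384).


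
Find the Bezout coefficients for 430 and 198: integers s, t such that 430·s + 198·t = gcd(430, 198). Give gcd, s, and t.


Euclidean algorithm on (430, 198) — divide until remainder is 0:
  430 = 2 · 198 + 34
  198 = 5 · 34 + 28
  34 = 1 · 28 + 6
  28 = 4 · 6 + 4
  6 = 1 · 4 + 2
  4 = 2 · 2 + 0
gcd(430, 198) = 2.
Track Bezout coefficients alongside the remainders: start with r₀ = 430 = a·1 + b·0 (s = 1, t = 0) and r₁ = 198 = a·0 + b·1 (s = 0, t = 1); each new remainder r_{k+1} = r_{k-1} − q_k·r_k inherits s_{k+1} = s_{k-1} − q_k·s_k, t_{k+1} = t_{k-1} − q_k·t_k, so r_k = a·s_k + b·t_k at every step:
  q = 2: r = 34, s = 1 − 2·0 = 1, t = 0 − 2·1 = -2  (check: 430·1 + 198·(-2) = 34)
  q = 5: r = 28, s = 0 − 5·1 = -5, t = 1 − 5·(-2) = 11  (check: 430·(-5) + 198·11 = 28)
  q = 1: r = 6, s = 1 − 1·(-5) = 6, t = -2 − 1·11 = -13  (check: 430·6 + 198·(-13) = 6)
  q = 4: r = 4, s = -5 − 4·6 = -29, t = 11 − 4·(-13) = 63  (check: 430·(-29) + 198·63 = 4)
  q = 1: r = 2, s = 6 − 1·(-29) = 35, t = -13 − 1·63 = -76  (check: 430·35 + 198·(-76) = 2)
The row with r = 2 (the gcd) gives the Bezout coefficients s = 35, t = -76.
Result: 430 · (35) + 198 · (-76) = 2.

gcd(430, 198) = 2; s = 35, t = -76 (check: 430·35 + 198·(-76) = 2).


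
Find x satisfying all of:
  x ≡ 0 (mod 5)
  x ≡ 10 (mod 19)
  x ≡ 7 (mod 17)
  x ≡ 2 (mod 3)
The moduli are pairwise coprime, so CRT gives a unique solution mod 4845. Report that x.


Product of moduli M = 5 · 19 · 17 · 3 = 4845.
Merge one congruence at a time:
  Start: x ≡ 0 (mod 5).
  Combine with x ≡ 10 (mod 19); new modulus lcm = 95.
    Write x = 0 + 5·t and substitute into x ≡ 10 (mod 19): 5·t ≡ 10 − 0 = 10 (mod 19).
    The inverse of 5 mod 19 is 4 (since 5·4 = 20 = 1·19 + 1), so t ≡ 4·10 = 40 ≡ 2 (mod 19).
    Then x = 0 + 5·2 = 10, valid modulo lcm(5, 19) = 95: x ≡ 10 (mod 95).
  Combine with x ≡ 7 (mod 17); new modulus lcm = 1615.
    Write x = 10 + 95·t and substitute into x ≡ 7 (mod 17): 95·t ≡ 7 − 10 = -3 (mod 17).
    Reduce coefficients mod 17: 10·t ≡ 14 (mod 17).
    The inverse of 10 mod 17 is 12 (since 10·12 = 120 = 7·17 + 1), so t ≡ 12·14 = 168 ≡ 15 (mod 17).
    Then x = 10 + 95·15 = 1435, valid modulo lcm(95, 17) = 1615: x ≡ 1435 (mod 1615).
  Combine with x ≡ 2 (mod 3); new modulus lcm = 4845.
    Write x = 1435 + 1615·t and substitute into x ≡ 2 (mod 3): 1615·t ≡ 2 − 1435 = -1433 (mod 3).
    Reduce coefficients mod 3: 1·t ≡ 1 (mod 3).
    So t ≡ 1 (mod 3).
    Then x = 1435 + 1615·1 = 3050, valid modulo lcm(1615, 3) = 4845: x ≡ 3050 (mod 4845).
Verify against each original: 3050 mod 5 = 0, 3050 mod 19 = 10, 3050 mod 17 = 7, 3050 mod 3 = 2.

x ≡ 3050 (mod 4845).


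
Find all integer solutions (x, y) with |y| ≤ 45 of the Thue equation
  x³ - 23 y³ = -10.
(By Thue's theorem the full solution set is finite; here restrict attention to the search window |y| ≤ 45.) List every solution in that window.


The equation is x³ - 23y³ = -10. For fixed y, x³ = 23·y³ − 10, so a solution requires the RHS to be a perfect cube.
Strategy: iterate y from -45 to 45, compute RHS = 23·y³ − 10, and check whether it is a (positive or negative) perfect cube.
Check small values of y:
  y = 0: RHS = -10 is not a perfect cube.
  y = 1: RHS = 13 is not a perfect cube.
  y = -1: RHS = -33 is not a perfect cube.
  y = 2: RHS = 174 is not a perfect cube.
  y = -2: RHS = -194 is not a perfect cube.
  y = 3: RHS = 611 is not a perfect cube.
  y = -3: RHS = -631 is not a perfect cube.
Continuing the search up to |y| = 45 finds no solutions either.
No (x, y) in the scanned range satisfies the equation.

No integer solutions with |y| ≤ 45.


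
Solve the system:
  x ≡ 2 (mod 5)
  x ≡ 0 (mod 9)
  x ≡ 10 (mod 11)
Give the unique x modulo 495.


Moduli 5, 9, 11 are pairwise coprime; by CRT there is a unique solution modulo M = 5 · 9 · 11 = 495.
Solve pairwise, accumulating the modulus:
  Start with x ≡ 2 (mod 5).
  Combine with x ≡ 0 (mod 9): since gcd(5, 9) = 1, we get a unique residue mod 45.
    Write x = 2 + 5·t and substitute into x ≡ 0 (mod 9): 5·t ≡ 0 − 2 = -2 (mod 9).
    Reduce coefficients mod 9: 5·t ≡ 7 (mod 9).
    The inverse of 5 mod 9 is 2 (since 5·2 = 10 = 1·9 + 1), so t ≡ 2·7 = 14 ≡ 5 (mod 9).
    Then x = 2 + 5·5 = 27, valid modulo lcm(5, 9) = 45: x ≡ 27 (mod 45).
  Combine with x ≡ 10 (mod 11): since gcd(45, 11) = 1, we get a unique residue mod 495.
    Write x = 27 + 45·t and substitute into x ≡ 10 (mod 11): 45·t ≡ 10 − 27 = -17 (mod 11).
    Reduce coefficients mod 11: 1·t ≡ 5 (mod 11).
    So t ≡ 5 (mod 11).
    Then x = 27 + 45·5 = 252, valid modulo lcm(45, 11) = 495: x ≡ 252 (mod 495).
Verify: 252 mod 5 = 2 ✓, 252 mod 9 = 0 ✓, 252 mod 11 = 10 ✓.

x ≡ 252 (mod 495).


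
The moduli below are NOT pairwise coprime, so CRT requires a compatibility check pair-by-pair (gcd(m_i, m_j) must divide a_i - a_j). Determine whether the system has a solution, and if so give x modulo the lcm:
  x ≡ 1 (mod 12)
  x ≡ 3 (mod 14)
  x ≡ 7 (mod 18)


Moduli 12, 14, 18 are not pairwise coprime, so CRT works modulo lcm(m_i) when all pairwise compatibility conditions hold.
Pairwise compatibility: gcd(m_i, m_j) must divide a_i - a_j for every pair.
Merge one congruence at a time:
  Start: x ≡ 1 (mod 12).
  Combine with x ≡ 3 (mod 14): gcd(12, 14) = 2; 3 - 1 = 2, which IS divisible by 2, so compatible.
    Write x = 1 + 12·t and substitute into x ≡ 3 (mod 14): 12·t ≡ 3 − 1 = 2 (mod 14).
    Divide the congruence (and modulus) by g = 2: 6·t ≡ 1 (mod 7).
    The inverse of 6 mod 7 is 6 (since 6·6 = 36 = 5·7 + 1), so t ≡ 6·1 = 6 ≡ 6 (mod 7).
    Then x = 1 + 12·6 = 73, valid modulo lcm(12, 14) = 84: x ≡ 73 (mod 84).
  Combine with x ≡ 7 (mod 18): gcd(84, 18) = 6; 7 - 73 = -66, which IS divisible by 6, so compatible.
    Write x = 73 + 84·t and substitute into x ≡ 7 (mod 18): 84·t ≡ 7 − 73 = -66 (mod 18).
    Divide the congruence (and modulus) by g = 6: 14·t ≡ -11 (mod 3).
    Reduce coefficients mod 3: 2·t ≡ 1 (mod 3).
    The inverse of 2 mod 3 is 2 (since 2·2 = 4 = 1·3 + 1), so t ≡ 2·1 = 2 ≡ 2 (mod 3).
    Then x = 73 + 84·2 = 241, valid modulo lcm(84, 18) = 252: x ≡ 241 (mod 252).
Verify: 241 mod 12 = 1, 241 mod 14 = 3, 241 mod 18 = 7.

x ≡ 241 (mod 252).


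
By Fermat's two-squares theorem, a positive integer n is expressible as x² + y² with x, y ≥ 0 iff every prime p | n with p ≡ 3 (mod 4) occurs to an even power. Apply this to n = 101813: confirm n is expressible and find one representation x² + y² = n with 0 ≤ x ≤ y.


Step 1: Factor n = 101813 = 17 · 53 · 113.
Step 2: Check the mod-4 condition on each prime factor: 17 ≡ 1 (mod 4), exponent 1; 53 ≡ 1 (mod 4), exponent 1; 113 ≡ 1 (mod 4), exponent 1.
All primes ≡ 3 (mod 4) appear to even exponent (or don't appear), so by the two-squares theorem n IS expressible as a sum of two squares.
Step 3: Build a representation. Here n = 17 · 53 · 113 is a product of primes ≡ 1 (mod 4). Each prime p ≡ 1 (mod 4) is itself a sum of two squares; find a² by testing p − a² for a perfect square:
  17: 17 − 1² = 16 = 4² ⇒ 17 = 1² + 4².
  53: 53 − 1² = 52, 53 − 2² = 49 = 7² ⇒ 53 = 2² + 7².
  113: 113 − 1² = 112, 113 − 2² = 109, 113 − 3² = 104, 113 − 4² = 97, 113 − 5² = 88, 113 − 6² = 77, 113 − 7² = 64 = 8² ⇒ 113 = 7² + 8².
  Combine using the Brahmagupta–Fibonacci identity (a² + b²)(c² + d²) = (ac − bd)² + (ad + bc)² = (ac + bd)² + (ad − bc)²:
  17 · 53 = 901: from (1² + 4²)(2² + 7²), take (1·2 − 4·7, 1·7 + 4·2) = (2 − 28, 7 + 8) = (-26, 15); dropping signs (only squares matter) gives (26, 15); check 26² + 15² = 676 + 225 = 901 ✓.
  901 · 113 = 101813: from (26² + 15²)(7² + 8²), take (26·7 − 15·8, 26·8 + 15·7) = (182 − 120, 208 + 105) = (62, 313); check 62² + 313² = 3844 + 97969 = 101813 ✓.
Step 4: Order so x ≤ y and verify: 62² + 313² = 3844 + 97969 = 101813 = n. ✓

n = 101813 = 62² + 313² (one valid representation with x ≤ y).


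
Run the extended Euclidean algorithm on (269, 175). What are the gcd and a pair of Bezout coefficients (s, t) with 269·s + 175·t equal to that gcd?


Euclidean algorithm on (269, 175) — divide until remainder is 0:
  269 = 1 · 175 + 94
  175 = 1 · 94 + 81
  94 = 1 · 81 + 13
  81 = 6 · 13 + 3
  13 = 4 · 3 + 1
  3 = 3 · 1 + 0
gcd(269, 175) = 1.
Track Bezout coefficients alongside the remainders: start with r₀ = 269 = a·1 + b·0 (s = 1, t = 0) and r₁ = 175 = a·0 + b·1 (s = 0, t = 1); each new remainder r_{k+1} = r_{k-1} − q_k·r_k inherits s_{k+1} = s_{k-1} − q_k·s_k, t_{k+1} = t_{k-1} − q_k·t_k, so r_k = a·s_k + b·t_k at every step:
  q = 1: r = 94, s = 1 − 1·0 = 1, t = 0 − 1·1 = -1  (check: 269·1 + 175·(-1) = 94)
  q = 1: r = 81, s = 0 − 1·1 = -1, t = 1 − 1·(-1) = 2  (check: 269·(-1) + 175·2 = 81)
  q = 1: r = 13, s = 1 − 1·(-1) = 2, t = -1 − 1·2 = -3  (check: 269·2 + 175·(-3) = 13)
  q = 6: r = 3, s = -1 − 6·2 = -13, t = 2 − 6·(-3) = 20  (check: 269·(-13) + 175·20 = 3)
  q = 4: r = 1, s = 2 − 4·(-13) = 54, t = -3 − 4·20 = -83  (check: 269·54 + 175·(-83) = 1)
The row with r = 1 (the gcd) gives the Bezout coefficients s = 54, t = -83.
Result: 269 · (54) + 175 · (-83) = 1.

gcd(269, 175) = 1; s = 54, t = -83 (check: 269·54 + 175·(-83) = 1).


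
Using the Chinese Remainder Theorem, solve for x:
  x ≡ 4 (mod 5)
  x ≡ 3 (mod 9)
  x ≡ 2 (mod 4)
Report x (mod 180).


Moduli 5, 9, 4 are pairwise coprime; by CRT there is a unique solution modulo M = 5 · 9 · 4 = 180.
Solve pairwise, accumulating the modulus:
  Start with x ≡ 4 (mod 5).
  Combine with x ≡ 3 (mod 9): since gcd(5, 9) = 1, we get a unique residue mod 45.
    Write x = 4 + 5·t and substitute into x ≡ 3 (mod 9): 5·t ≡ 3 − 4 = -1 (mod 9).
    Reduce coefficients mod 9: 5·t ≡ 8 (mod 9).
    The inverse of 5 mod 9 is 2 (since 5·2 = 10 = 1·9 + 1), so t ≡ 2·8 = 16 ≡ 7 (mod 9).
    Then x = 4 + 5·7 = 39, valid modulo lcm(5, 9) = 45: x ≡ 39 (mod 45).
  Combine with x ≡ 2 (mod 4): since gcd(45, 4) = 1, we get a unique residue mod 180.
    Write x = 39 + 45·t and substitute into x ≡ 2 (mod 4): 45·t ≡ 2 − 39 = -37 (mod 4).
    Reduce coefficients mod 4: 1·t ≡ 3 (mod 4).
    So t ≡ 3 (mod 4).
    Then x = 39 + 45·3 = 174, valid modulo lcm(45, 4) = 180: x ≡ 174 (mod 180).
Verify: 174 mod 5 = 4 ✓, 174 mod 9 = 3 ✓, 174 mod 4 = 2 ✓.

x ≡ 174 (mod 180).


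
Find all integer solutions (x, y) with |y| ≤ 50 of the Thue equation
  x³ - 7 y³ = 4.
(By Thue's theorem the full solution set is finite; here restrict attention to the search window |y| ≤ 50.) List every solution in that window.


The equation is x³ - 7y³ = 4. For fixed y, x³ = 7·y³ + 4, so a solution requires the RHS to be a perfect cube.
Strategy: iterate y from -50 to 50, compute RHS = 7·y³ + 4, and check whether it is a (positive or negative) perfect cube.
Check small values of y:
  y = 0: RHS = 4 is not a perfect cube.
  y = 1: RHS = 11 is not a perfect cube.
  y = -1: RHS = -3 is not a perfect cube.
  y = 2: RHS = 60 is not a perfect cube.
  y = -2: RHS = -52 is not a perfect cube.
  y = 3: RHS = 193 is not a perfect cube.
  y = -3: RHS = -185 is not a perfect cube.
Continuing the search up to |y| = 50 finds no solutions either.
No (x, y) in the scanned range satisfies the equation.

No integer solutions with |y| ≤ 50.


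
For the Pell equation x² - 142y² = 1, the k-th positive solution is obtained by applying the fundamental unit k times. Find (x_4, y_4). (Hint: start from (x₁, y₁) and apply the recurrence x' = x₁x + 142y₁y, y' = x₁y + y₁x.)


Step 1: Find the fundamental solution (x₁, y₁) of x² - 142y² = 1.
  Expand √142 as a continued fraction. a₀ = ⌊√142⌋ = 11; iterate m_{k+1} = d_k·a_k − m_k, d_{k+1} = (142 − m_{k+1}²)/d_k, a_{k+1} = ⌊(a₀ + m_{k+1})/d_{k+1}⌋ (starting m₀ = 0, d₀ = 1), with convergents p_k = a_k·p_{k-1} + p_{k-2}, q_k = a_k·q_{k-1} + q_{k-2} (p₋₁ = 1, q₋₁ = 0):
  k = 0: a₀ = 11; p₀/q₀ = 11/1; p₀² − 142·q₀² = 121 − 142 = -21.
  k = 1: m = 11, d = 21, a = ⌊(11 + 11)/21⌋ = 1; p/q = (1·11 + 1)/(1·1 + 0) = 12/1; p² − 142·q² = 144 − 142 = 2.
  k = 2: m = 10, d = 2, a = ⌊(11 + 10)/2⌋ = 10; p/q = (10·12 + 11)/(10·1 + 1) = 131/11; p² − 142·q² = 17161 − 17182 = -21.
  k = 3: m = 10, d = 21, a = ⌊(11 + 10)/21⌋ = 1; p/q = (1·131 + 12)/(1·11 + 1) = 143/12; p² − 142·q² = 20449 − 20448 = 1.
  The first convergent with p² − 142·q² = 1 gives the fundamental solution (x₁, y₁) = (143, 12).
Step 2: Apply the recurrence (x_{n+1}, y_{n+1}) = (x₁x_n + 142y₁y_n, x₁y_n + y₁x_n) repeatedly.
  From (x_1, y_1) = (143, 12): x_2 = 143·143 + 142·12·12 = 40897; y_2 = 143·12 + 12·143 = 3432.
  From (x_2, y_2) = (40897, 3432): x_3 = 143·40897 + 142·12·3432 = 11696399; y_3 = 143·3432 + 12·40897 = 981540.
  From (x_3, y_3) = (11696399, 981540): x_4 = 143·11696399 + 142·12·981540 = 3345129217; y_4 = 143·981540 + 12·11696399 = 280717008.
Step 3: Verify x_4² - 142·y_4² = 11189889478427033089 - 11189889478427033088 = 1 (should be 1). ✓

(x_1, y_1) = (143, 12); (x_4, y_4) = (3345129217, 280717008).


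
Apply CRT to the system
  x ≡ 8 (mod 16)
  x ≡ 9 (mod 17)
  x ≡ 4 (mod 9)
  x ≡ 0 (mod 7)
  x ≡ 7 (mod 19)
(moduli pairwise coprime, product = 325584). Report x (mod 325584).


Product of moduli M = 16 · 17 · 9 · 7 · 19 = 325584.
Merge one congruence at a time:
  Start: x ≡ 8 (mod 16).
  Combine with x ≡ 9 (mod 17); new modulus lcm = 272.
    Write x = 8 + 16·t and substitute into x ≡ 9 (mod 17): 16·t ≡ 9 − 8 = 1 (mod 17).
    The inverse of 16 mod 17 is 16 (since 16·16 = 256 = 15·17 + 1), so t ≡ 16·1 = 16 ≡ 16 (mod 17).
    Then x = 8 + 16·16 = 264, valid modulo lcm(16, 17) = 272: x ≡ 264 (mod 272).
  Combine with x ≡ 4 (mod 9); new modulus lcm = 2448.
    Write x = 264 + 272·t and substitute into x ≡ 4 (mod 9): 272·t ≡ 4 − 264 = -260 (mod 9).
    Reduce coefficients mod 9: 2·t ≡ 1 (mod 9).
    The inverse of 2 mod 9 is 5 (since 2·5 = 10 = 1·9 + 1), so t ≡ 5·1 = 5 ≡ 5 (mod 9).
    Then x = 264 + 272·5 = 1624, valid modulo lcm(272, 9) = 2448: x ≡ 1624 (mod 2448).
  Combine with x ≡ 0 (mod 7); new modulus lcm = 17136.
    Write x = 1624 + 2448·t and substitute into x ≡ 0 (mod 7): 2448·t ≡ 0 − 1624 = -1624 (mod 7).
    Reduce coefficients mod 7: 5·t ≡ 0 (mod 7).
    The inverse of 5 mod 7 is 3 (since 5·3 = 15 = 2·7 + 1), so t ≡ 3·0 = 0 ≡ 0 (mod 7).
    Then x = 1624 + 2448·0 = 1624, valid modulo lcm(2448, 7) = 17136: x ≡ 1624 (mod 17136).
  Combine with x ≡ 7 (mod 19); new modulus lcm = 325584.
    Write x = 1624 + 17136·t and substitute into x ≡ 7 (mod 19): 17136·t ≡ 7 − 1624 = -1617 (mod 19).
    Reduce coefficients mod 19: 17·t ≡ 17 (mod 19).
    The inverse of 17 mod 19 is 9 (since 17·9 = 153 = 8·19 + 1), so t ≡ 9·17 = 153 ≡ 1 (mod 19).
    Then x = 1624 + 17136·1 = 18760, valid modulo lcm(17136, 19) = 325584: x ≡ 18760 (mod 325584).
Verify against each original: 18760 mod 16 = 8, 18760 mod 17 = 9, 18760 mod 9 = 4, 18760 mod 7 = 0, 18760 mod 19 = 7.

x ≡ 18760 (mod 325584).


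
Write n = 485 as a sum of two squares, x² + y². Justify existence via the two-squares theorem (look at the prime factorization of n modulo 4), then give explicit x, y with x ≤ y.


Step 1: Factor n = 485 = 5 · 97.
Step 2: Check the mod-4 condition on each prime factor: 5 ≡ 1 (mod 4), exponent 1; 97 ≡ 1 (mod 4), exponent 1.
All primes ≡ 3 (mod 4) appear to even exponent (or don't appear), so by the two-squares theorem n IS expressible as a sum of two squares.
Step 3: Build a representation. Here n = 5 · 97 is a product of primes ≡ 1 (mod 4). Each prime p ≡ 1 (mod 4) is itself a sum of two squares; find a² by testing p − a² for a perfect square:
  5: 5 − 1² = 4 = 2² ⇒ 5 = 1² + 2².
  97: 97 − 1² = 96, 97 − 2² = 93, 97 − 3² = 88, 97 − 4² = 81 = 9² ⇒ 97 = 4² + 9².
  Combine using the Brahmagupta–Fibonacci identity (a² + b²)(c² + d²) = (ac − bd)² + (ad + bc)² = (ac + bd)² + (ad − bc)²:
  5 · 97 = 485: from (1² + 2²)(4² + 9²), take (1·4 − 2·9, 1·9 + 2·4) = (4 − 18, 9 + 8) = (-14, 17); dropping signs (only squares matter) gives (14, 17); check 14² + 17² = 196 + 289 = 485 ✓.
Step 4: Order so x ≤ y and verify: 14² + 17² = 196 + 289 = 485 = n. ✓

n = 485 = 14² + 17² (one valid representation with x ≤ y).


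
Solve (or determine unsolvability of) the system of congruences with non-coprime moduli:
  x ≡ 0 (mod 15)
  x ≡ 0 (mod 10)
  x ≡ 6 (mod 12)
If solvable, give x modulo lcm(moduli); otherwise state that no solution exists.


Moduli 15, 10, 12 are not pairwise coprime, so CRT works modulo lcm(m_i) when all pairwise compatibility conditions hold.
Pairwise compatibility: gcd(m_i, m_j) must divide a_i - a_j for every pair.
Merge one congruence at a time:
  Start: x ≡ 0 (mod 15).
  Combine with x ≡ 0 (mod 10): gcd(15, 10) = 5; 0 - 0 = 0, which IS divisible by 5, so compatible.
    Write x = 0 + 15·t and substitute into x ≡ 0 (mod 10): 15·t ≡ 0 − 0 = 0 (mod 10).
    Divide the congruence (and modulus) by g = 5: 3·t ≡ 0 (mod 2).
    Reduce coefficients mod 2: 1·t ≡ 0 (mod 2).
    So t ≡ 0 (mod 2).
    Then x = 0 + 15·0 = 0, valid modulo lcm(15, 10) = 30: x ≡ 0 (mod 30).
  Combine with x ≡ 6 (mod 12): gcd(30, 12) = 6; 6 - 0 = 6, which IS divisible by 6, so compatible.
    Write x = 0 + 30·t and substitute into x ≡ 6 (mod 12): 30·t ≡ 6 − 0 = 6 (mod 12).
    Divide the congruence (and modulus) by g = 6: 5·t ≡ 1 (mod 2).
    Reduce coefficients mod 2: 1·t ≡ 1 (mod 2).
    So t ≡ 1 (mod 2).
    Then x = 0 + 30·1 = 30, valid modulo lcm(30, 12) = 60: x ≡ 30 (mod 60).
Verify: 30 mod 15 = 0, 30 mod 10 = 0, 30 mod 12 = 6.

x ≡ 30 (mod 60).


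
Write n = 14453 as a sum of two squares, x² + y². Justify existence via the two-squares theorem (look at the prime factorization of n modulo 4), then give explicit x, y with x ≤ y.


Step 1: Factor n = 14453 = 97 · 149.
Step 2: Check the mod-4 condition on each prime factor: 97 ≡ 1 (mod 4), exponent 1; 149 ≡ 1 (mod 4), exponent 1.
All primes ≡ 3 (mod 4) appear to even exponent (or don't appear), so by the two-squares theorem n IS expressible as a sum of two squares.
Step 3: Build a representation. Here n = 97 · 149 is a product of primes ≡ 1 (mod 4). Each prime p ≡ 1 (mod 4) is itself a sum of two squares; find a² by testing p − a² for a perfect square:
  97: 97 − 1² = 96, 97 − 2² = 93, 97 − 3² = 88, 97 − 4² = 81 = 9² ⇒ 97 = 4² + 9².
  149: 149 − 1² = 148, 149 − 2² = 145, 149 − 3² = 140, 149 − 4² = 133, 149 − 5² = 124, 149 − 6² = 113, 149 − 7² = 100 = 10² ⇒ 149 = 7² + 10².
  Combine using the Brahmagupta–Fibonacci identity (a² + b²)(c² + d²) = (ac − bd)² + (ad + bc)² = (ac + bd)² + (ad − bc)²:
  97 · 149 = 14453: from (4² + 9²)(7² + 10²), take (4·7 − 9·10, 4·10 + 9·7) = (28 − 90, 40 + 63) = (-62, 103); dropping signs (only squares matter) gives (62, 103); check 62² + 103² = 3844 + 10609 = 14453 ✓.
Step 4: Order so x ≤ y and verify: 62² + 103² = 3844 + 10609 = 14453 = n. ✓

n = 14453 = 62² + 103² (one valid representation with x ≤ y).


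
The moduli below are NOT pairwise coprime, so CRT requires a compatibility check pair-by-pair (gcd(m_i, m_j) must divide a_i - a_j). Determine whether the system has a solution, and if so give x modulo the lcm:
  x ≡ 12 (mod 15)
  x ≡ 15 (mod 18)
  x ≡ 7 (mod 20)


Moduli 15, 18, 20 are not pairwise coprime, so CRT works modulo lcm(m_i) when all pairwise compatibility conditions hold.
Pairwise compatibility: gcd(m_i, m_j) must divide a_i - a_j for every pair.
Merge one congruence at a time:
  Start: x ≡ 12 (mod 15).
  Combine with x ≡ 15 (mod 18): gcd(15, 18) = 3; 15 - 12 = 3, which IS divisible by 3, so compatible.
    Write x = 12 + 15·t and substitute into x ≡ 15 (mod 18): 15·t ≡ 15 − 12 = 3 (mod 18).
    Divide the congruence (and modulus) by g = 3: 5·t ≡ 1 (mod 6).
    The inverse of 5 mod 6 is 5 (since 5·5 = 25 = 4·6 + 1), so t ≡ 5·1 = 5 ≡ 5 (mod 6).
    Then x = 12 + 15·5 = 87, valid modulo lcm(15, 18) = 90: x ≡ 87 (mod 90).
  Combine with x ≡ 7 (mod 20): gcd(90, 20) = 10; 7 - 87 = -80, which IS divisible by 10, so compatible.
    Write x = 87 + 90·t and substitute into x ≡ 7 (mod 20): 90·t ≡ 7 − 87 = -80 (mod 20).
    Divide the congruence (and modulus) by g = 10: 9·t ≡ -8 (mod 2).
    Reduce coefficients mod 2: 1·t ≡ 0 (mod 2).
    So t ≡ 0 (mod 2).
    Then x = 87 + 90·0 = 87, valid modulo lcm(90, 20) = 180: x ≡ 87 (mod 180).
Verify: 87 mod 15 = 12, 87 mod 18 = 15, 87 mod 20 = 7.

x ≡ 87 (mod 180).


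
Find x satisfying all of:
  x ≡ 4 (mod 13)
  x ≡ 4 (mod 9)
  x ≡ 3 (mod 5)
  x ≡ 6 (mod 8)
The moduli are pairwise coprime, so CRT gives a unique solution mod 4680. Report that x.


Product of moduli M = 13 · 9 · 5 · 8 = 4680.
Merge one congruence at a time:
  Start: x ≡ 4 (mod 13).
  Combine with x ≡ 4 (mod 9); new modulus lcm = 117.
    Write x = 4 + 13·t and substitute into x ≡ 4 (mod 9): 13·t ≡ 4 − 4 = 0 (mod 9).
    Reduce coefficients mod 9: 4·t ≡ 0 (mod 9).
    The inverse of 4 mod 9 is 7 (since 4·7 = 28 = 3·9 + 1), so t ≡ 7·0 = 0 ≡ 0 (mod 9).
    Then x = 4 + 13·0 = 4, valid modulo lcm(13, 9) = 117: x ≡ 4 (mod 117).
  Combine with x ≡ 3 (mod 5); new modulus lcm = 585.
    Write x = 4 + 117·t and substitute into x ≡ 3 (mod 5): 117·t ≡ 3 − 4 = -1 (mod 5).
    Reduce coefficients mod 5: 2·t ≡ 4 (mod 5).
    The inverse of 2 mod 5 is 3 (since 2·3 = 6 = 1·5 + 1), so t ≡ 3·4 = 12 ≡ 2 (mod 5).
    Then x = 4 + 117·2 = 238, valid modulo lcm(117, 5) = 585: x ≡ 238 (mod 585).
  Combine with x ≡ 6 (mod 8); new modulus lcm = 4680.
    Write x = 238 + 585·t and substitute into x ≡ 6 (mod 8): 585·t ≡ 6 − 238 = -232 (mod 8).
    Reduce coefficients mod 8: 1·t ≡ 0 (mod 8).
    So t ≡ 0 (mod 8).
    Then x = 238 + 585·0 = 238, valid modulo lcm(585, 8) = 4680: x ≡ 238 (mod 4680).
Verify against each original: 238 mod 13 = 4, 238 mod 9 = 4, 238 mod 5 = 3, 238 mod 8 = 6.

x ≡ 238 (mod 4680).


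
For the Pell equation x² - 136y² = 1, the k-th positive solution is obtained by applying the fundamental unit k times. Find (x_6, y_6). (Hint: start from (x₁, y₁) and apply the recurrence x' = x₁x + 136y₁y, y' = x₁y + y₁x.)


Step 1: Find the fundamental solution (x₁, y₁) of x² - 136y² = 1.
  Expand √136 as a continued fraction. a₀ = ⌊√136⌋ = 11; iterate m_{k+1} = d_k·a_k − m_k, d_{k+1} = (136 − m_{k+1}²)/d_k, a_{k+1} = ⌊(a₀ + m_{k+1})/d_{k+1}⌋ (starting m₀ = 0, d₀ = 1), with convergents p_k = a_k·p_{k-1} + p_{k-2}, q_k = a_k·q_{k-1} + q_{k-2} (p₋₁ = 1, q₋₁ = 0):
  k = 0: a₀ = 11; p₀/q₀ = 11/1; p₀² − 136·q₀² = 121 − 136 = -15.
  k = 1: m = 11, d = 15, a = ⌊(11 + 11)/15⌋ = 1; p/q = (1·11 + 1)/(1·1 + 0) = 12/1; p² − 136·q² = 144 − 136 = 8.
  k = 2: m = 4, d = 8, a = ⌊(11 + 4)/8⌋ = 1; p/q = (1·12 + 11)/(1·1 + 1) = 23/2; p² − 136·q² = 529 − 544 = -15.
  k = 3: m = 4, d = 15, a = ⌊(11 + 4)/15⌋ = 1; p/q = (1·23 + 12)/(1·2 + 1) = 35/3; p² − 136·q² = 1225 − 1224 = 1.
  The first convergent with p² − 136·q² = 1 gives the fundamental solution (x₁, y₁) = (35, 3).
Step 2: Apply the recurrence (x_{n+1}, y_{n+1}) = (x₁x_n + 136y₁y_n, x₁y_n + y₁x_n) repeatedly.
  From (x_1, y_1) = (35, 3): x_2 = 35·35 + 136·3·3 = 2449; y_2 = 35·3 + 3·35 = 210.
  From (x_2, y_2) = (2449, 210): x_3 = 35·2449 + 136·3·210 = 171395; y_3 = 35·210 + 3·2449 = 14697.
  From (x_3, y_3) = (171395, 14697): x_4 = 35·171395 + 136·3·14697 = 11995201; y_4 = 35·14697 + 3·171395 = 1028580.
  From (x_4, y_4) = (11995201, 1028580): x_5 = 35·11995201 + 136·3·1028580 = 839492675; y_5 = 35·1028580 + 3·11995201 = 71985903.
  From (x_5, y_5) = (839492675, 71985903): x_6 = 35·839492675 + 136·3·71985903 = 58752492049; y_6 = 35·71985903 + 3·839492675 = 5037984630.
Step 3: Verify x_6² - 136·y_6² = 3451855321967808218401 - 3451855321967808218400 = 1 (should be 1). ✓

(x_1, y_1) = (35, 3); (x_6, y_6) = (58752492049, 5037984630).


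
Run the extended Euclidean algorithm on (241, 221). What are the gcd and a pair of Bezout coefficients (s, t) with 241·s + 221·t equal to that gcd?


Euclidean algorithm on (241, 221) — divide until remainder is 0:
  241 = 1 · 221 + 20
  221 = 11 · 20 + 1
  20 = 20 · 1 + 0
gcd(241, 221) = 1.
Track Bezout coefficients alongside the remainders: start with r₀ = 241 = a·1 + b·0 (s = 1, t = 0) and r₁ = 221 = a·0 + b·1 (s = 0, t = 1); each new remainder r_{k+1} = r_{k-1} − q_k·r_k inherits s_{k+1} = s_{k-1} − q_k·s_k, t_{k+1} = t_{k-1} − q_k·t_k, so r_k = a·s_k + b·t_k at every step:
  q = 1: r = 20, s = 1 − 1·0 = 1, t = 0 − 1·1 = -1  (check: 241·1 + 221·(-1) = 20)
  q = 11: r = 1, s = 0 − 11·1 = -11, t = 1 − 11·(-1) = 12  (check: 241·(-11) + 221·12 = 1)
The row with r = 1 (the gcd) gives the Bezout coefficients s = -11, t = 12.
Result: 241 · (-11) + 221 · (12) = 1.

gcd(241, 221) = 1; s = -11, t = 12 (check: 241·(-11) + 221·12 = 1).


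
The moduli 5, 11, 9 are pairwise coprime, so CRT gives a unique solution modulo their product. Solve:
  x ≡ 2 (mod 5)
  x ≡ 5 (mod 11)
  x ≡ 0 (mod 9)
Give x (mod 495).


Moduli 5, 11, 9 are pairwise coprime; by CRT there is a unique solution modulo M = 5 · 11 · 9 = 495.
Solve pairwise, accumulating the modulus:
  Start with x ≡ 2 (mod 5).
  Combine with x ≡ 5 (mod 11): since gcd(5, 11) = 1, we get a unique residue mod 55.
    Write x = 2 + 5·t and substitute into x ≡ 5 (mod 11): 5·t ≡ 5 − 2 = 3 (mod 11).
    The inverse of 5 mod 11 is 9 (since 5·9 = 45 = 4·11 + 1), so t ≡ 9·3 = 27 ≡ 5 (mod 11).
    Then x = 2 + 5·5 = 27, valid modulo lcm(5, 11) = 55: x ≡ 27 (mod 55).
  Combine with x ≡ 0 (mod 9): since gcd(55, 9) = 1, we get a unique residue mod 495.
    Write x = 27 + 55·t and substitute into x ≡ 0 (mod 9): 55·t ≡ 0 − 27 = -27 (mod 9).
    Reduce coefficients mod 9: 1·t ≡ 0 (mod 9).
    So t ≡ 0 (mod 9).
    Then x = 27 + 55·0 = 27, valid modulo lcm(55, 9) = 495: x ≡ 27 (mod 495).
Verify: 27 mod 5 = 2 ✓, 27 mod 11 = 5 ✓, 27 mod 9 = 0 ✓.

x ≡ 27 (mod 495).


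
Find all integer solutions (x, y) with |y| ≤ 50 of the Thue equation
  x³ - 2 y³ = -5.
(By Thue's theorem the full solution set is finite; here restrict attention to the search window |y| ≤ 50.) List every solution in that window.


The equation is x³ - 2y³ = -5. For fixed y, x³ = 2·y³ − 5, so a solution requires the RHS to be a perfect cube.
Strategy: iterate y from -50 to 50, compute RHS = 2·y³ − 5, and check whether it is a (positive or negative) perfect cube.
Check small values of y:
  y = 0: RHS = -5 is not a perfect cube.
  y = 1: RHS = -3 is not a perfect cube.
  y = -1: RHS = -7 is not a perfect cube.
  y = 2: RHS = 11 is not a perfect cube.
  y = -2: RHS = -21 is not a perfect cube.
  y = 3: RHS = 49 is not a perfect cube.
  y = -3: RHS = -59 is not a perfect cube.
Continuing the search up to |y| = 50 finds no solutions either.
No (x, y) in the scanned range satisfies the equation.

No integer solutions with |y| ≤ 50.


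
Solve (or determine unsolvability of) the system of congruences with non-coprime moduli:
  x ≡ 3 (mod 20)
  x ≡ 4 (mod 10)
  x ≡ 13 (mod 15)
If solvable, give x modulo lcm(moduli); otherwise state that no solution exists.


Moduli 20, 10, 15 are not pairwise coprime, so CRT works modulo lcm(m_i) when all pairwise compatibility conditions hold.
Pairwise compatibility: gcd(m_i, m_j) must divide a_i - a_j for every pair.
Merge one congruence at a time:
  Start: x ≡ 3 (mod 20).
  Combine with x ≡ 4 (mod 10): gcd(20, 10) = 10, and 4 - 3 = 1 is NOT divisible by 10.
    ⇒ system is inconsistent (no integer solution).

No solution (the system is inconsistent).


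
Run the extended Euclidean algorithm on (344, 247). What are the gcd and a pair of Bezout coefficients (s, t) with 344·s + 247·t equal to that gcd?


Euclidean algorithm on (344, 247) — divide until remainder is 0:
  344 = 1 · 247 + 97
  247 = 2 · 97 + 53
  97 = 1 · 53 + 44
  53 = 1 · 44 + 9
  44 = 4 · 9 + 8
  9 = 1 · 8 + 1
  8 = 8 · 1 + 0
gcd(344, 247) = 1.
Track Bezout coefficients alongside the remainders: start with r₀ = 344 = a·1 + b·0 (s = 1, t = 0) and r₁ = 247 = a·0 + b·1 (s = 0, t = 1); each new remainder r_{k+1} = r_{k-1} − q_k·r_k inherits s_{k+1} = s_{k-1} − q_k·s_k, t_{k+1} = t_{k-1} − q_k·t_k, so r_k = a·s_k + b·t_k at every step:
  q = 1: r = 97, s = 1 − 1·0 = 1, t = 0 − 1·1 = -1  (check: 344·1 + 247·(-1) = 97)
  q = 2: r = 53, s = 0 − 2·1 = -2, t = 1 − 2·(-1) = 3  (check: 344·(-2) + 247·3 = 53)
  q = 1: r = 44, s = 1 − 1·(-2) = 3, t = -1 − 1·3 = -4  (check: 344·3 + 247·(-4) = 44)
  q = 1: r = 9, s = -2 − 1·3 = -5, t = 3 − 1·(-4) = 7  (check: 344·(-5) + 247·7 = 9)
  q = 4: r = 8, s = 3 − 4·(-5) = 23, t = -4 − 4·7 = -32  (check: 344·23 + 247·(-32) = 8)
  q = 1: r = 1, s = -5 − 1·23 = -28, t = 7 − 1·(-32) = 39  (check: 344·(-28) + 247·39 = 1)
The row with r = 1 (the gcd) gives the Bezout coefficients s = -28, t = 39.
Result: 344 · (-28) + 247 · (39) = 1.

gcd(344, 247) = 1; s = -28, t = 39 (check: 344·(-28) + 247·39 = 1).


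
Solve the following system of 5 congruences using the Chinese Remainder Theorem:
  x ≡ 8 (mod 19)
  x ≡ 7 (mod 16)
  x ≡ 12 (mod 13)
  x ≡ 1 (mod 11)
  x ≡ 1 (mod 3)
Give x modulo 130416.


Product of moduli M = 19 · 16 · 13 · 11 · 3 = 130416.
Merge one congruence at a time:
  Start: x ≡ 8 (mod 19).
  Combine with x ≡ 7 (mod 16); new modulus lcm = 304.
    Write x = 8 + 19·t and substitute into x ≡ 7 (mod 16): 19·t ≡ 7 − 8 = -1 (mod 16).
    Reduce coefficients mod 16: 3·t ≡ 15 (mod 16).
    The inverse of 3 mod 16 is 11 (since 3·11 = 33 = 2·16 + 1), so t ≡ 11·15 = 165 ≡ 5 (mod 16).
    Then x = 8 + 19·5 = 103, valid modulo lcm(19, 16) = 304: x ≡ 103 (mod 304).
  Combine with x ≡ 12 (mod 13); new modulus lcm = 3952.
    Write x = 103 + 304·t and substitute into x ≡ 12 (mod 13): 304·t ≡ 12 − 103 = -91 (mod 13).
    Reduce coefficients mod 13: 5·t ≡ 0 (mod 13).
    The inverse of 5 mod 13 is 8 (since 5·8 = 40 = 3·13 + 1), so t ≡ 8·0 = 0 ≡ 0 (mod 13).
    Then x = 103 + 304·0 = 103, valid modulo lcm(304, 13) = 3952: x ≡ 103 (mod 3952).
  Combine with x ≡ 1 (mod 11); new modulus lcm = 43472.
    Write x = 103 + 3952·t and substitute into x ≡ 1 (mod 11): 3952·t ≡ 1 − 103 = -102 (mod 11).
    Reduce coefficients mod 11: 3·t ≡ 8 (mod 11).
    The inverse of 3 mod 11 is 4 (since 3·4 = 12 = 1·11 + 1), so t ≡ 4·8 = 32 ≡ 10 (mod 11).
    Then x = 103 + 3952·10 = 39623, valid modulo lcm(3952, 11) = 43472: x ≡ 39623 (mod 43472).
  Combine with x ≡ 1 (mod 3); new modulus lcm = 130416.
    Write x = 39623 + 43472·t and substitute into x ≡ 1 (mod 3): 43472·t ≡ 1 − 39623 = -39622 (mod 3).
    Reduce coefficients mod 3: 2·t ≡ 2 (mod 3).
    The inverse of 2 mod 3 is 2 (since 2·2 = 4 = 1·3 + 1), so t ≡ 2·2 = 4 ≡ 1 (mod 3).
    Then x = 39623 + 43472·1 = 83095, valid modulo lcm(43472, 3) = 130416: x ≡ 83095 (mod 130416).
Verify against each original: 83095 mod 19 = 8, 83095 mod 16 = 7, 83095 mod 13 = 12, 83095 mod 11 = 1, 83095 mod 3 = 1.

x ≡ 83095 (mod 130416).
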